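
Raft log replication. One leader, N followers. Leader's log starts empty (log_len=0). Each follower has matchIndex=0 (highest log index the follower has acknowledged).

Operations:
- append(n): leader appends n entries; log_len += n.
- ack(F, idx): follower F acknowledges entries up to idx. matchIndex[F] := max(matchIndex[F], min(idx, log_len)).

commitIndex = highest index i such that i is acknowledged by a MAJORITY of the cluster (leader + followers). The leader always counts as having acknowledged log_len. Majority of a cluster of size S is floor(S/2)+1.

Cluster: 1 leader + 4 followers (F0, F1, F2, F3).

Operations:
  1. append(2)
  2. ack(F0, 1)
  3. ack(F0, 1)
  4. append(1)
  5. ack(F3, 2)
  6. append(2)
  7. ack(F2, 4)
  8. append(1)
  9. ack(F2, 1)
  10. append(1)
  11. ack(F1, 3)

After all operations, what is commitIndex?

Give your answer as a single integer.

Answer: 3

Derivation:
Op 1: append 2 -> log_len=2
Op 2: F0 acks idx 1 -> match: F0=1 F1=0 F2=0 F3=0; commitIndex=0
Op 3: F0 acks idx 1 -> match: F0=1 F1=0 F2=0 F3=0; commitIndex=0
Op 4: append 1 -> log_len=3
Op 5: F3 acks idx 2 -> match: F0=1 F1=0 F2=0 F3=2; commitIndex=1
Op 6: append 2 -> log_len=5
Op 7: F2 acks idx 4 -> match: F0=1 F1=0 F2=4 F3=2; commitIndex=2
Op 8: append 1 -> log_len=6
Op 9: F2 acks idx 1 -> match: F0=1 F1=0 F2=4 F3=2; commitIndex=2
Op 10: append 1 -> log_len=7
Op 11: F1 acks idx 3 -> match: F0=1 F1=3 F2=4 F3=2; commitIndex=3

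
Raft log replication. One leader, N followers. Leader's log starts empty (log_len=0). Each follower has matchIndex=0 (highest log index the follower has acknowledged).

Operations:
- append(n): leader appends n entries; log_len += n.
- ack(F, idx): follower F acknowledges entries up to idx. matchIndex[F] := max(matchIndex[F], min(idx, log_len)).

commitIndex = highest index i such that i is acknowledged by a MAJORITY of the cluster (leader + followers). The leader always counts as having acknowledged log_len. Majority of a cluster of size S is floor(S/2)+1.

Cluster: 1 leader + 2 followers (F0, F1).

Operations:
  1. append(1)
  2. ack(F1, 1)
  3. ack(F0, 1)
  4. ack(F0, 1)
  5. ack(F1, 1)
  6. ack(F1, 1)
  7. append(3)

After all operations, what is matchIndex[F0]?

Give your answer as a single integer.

Op 1: append 1 -> log_len=1
Op 2: F1 acks idx 1 -> match: F0=0 F1=1; commitIndex=1
Op 3: F0 acks idx 1 -> match: F0=1 F1=1; commitIndex=1
Op 4: F0 acks idx 1 -> match: F0=1 F1=1; commitIndex=1
Op 5: F1 acks idx 1 -> match: F0=1 F1=1; commitIndex=1
Op 6: F1 acks idx 1 -> match: F0=1 F1=1; commitIndex=1
Op 7: append 3 -> log_len=4

Answer: 1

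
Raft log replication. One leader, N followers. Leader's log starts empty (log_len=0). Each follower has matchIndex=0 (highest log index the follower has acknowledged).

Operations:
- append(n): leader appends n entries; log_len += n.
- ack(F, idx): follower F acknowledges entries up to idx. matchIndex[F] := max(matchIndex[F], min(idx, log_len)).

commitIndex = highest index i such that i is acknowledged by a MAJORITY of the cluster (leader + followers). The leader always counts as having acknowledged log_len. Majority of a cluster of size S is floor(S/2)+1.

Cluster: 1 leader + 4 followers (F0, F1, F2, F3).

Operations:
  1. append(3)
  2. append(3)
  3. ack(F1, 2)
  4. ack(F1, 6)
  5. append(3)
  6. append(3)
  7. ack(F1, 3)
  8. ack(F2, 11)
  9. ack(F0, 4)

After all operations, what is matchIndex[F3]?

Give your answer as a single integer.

Op 1: append 3 -> log_len=3
Op 2: append 3 -> log_len=6
Op 3: F1 acks idx 2 -> match: F0=0 F1=2 F2=0 F3=0; commitIndex=0
Op 4: F1 acks idx 6 -> match: F0=0 F1=6 F2=0 F3=0; commitIndex=0
Op 5: append 3 -> log_len=9
Op 6: append 3 -> log_len=12
Op 7: F1 acks idx 3 -> match: F0=0 F1=6 F2=0 F3=0; commitIndex=0
Op 8: F2 acks idx 11 -> match: F0=0 F1=6 F2=11 F3=0; commitIndex=6
Op 9: F0 acks idx 4 -> match: F0=4 F1=6 F2=11 F3=0; commitIndex=6

Answer: 0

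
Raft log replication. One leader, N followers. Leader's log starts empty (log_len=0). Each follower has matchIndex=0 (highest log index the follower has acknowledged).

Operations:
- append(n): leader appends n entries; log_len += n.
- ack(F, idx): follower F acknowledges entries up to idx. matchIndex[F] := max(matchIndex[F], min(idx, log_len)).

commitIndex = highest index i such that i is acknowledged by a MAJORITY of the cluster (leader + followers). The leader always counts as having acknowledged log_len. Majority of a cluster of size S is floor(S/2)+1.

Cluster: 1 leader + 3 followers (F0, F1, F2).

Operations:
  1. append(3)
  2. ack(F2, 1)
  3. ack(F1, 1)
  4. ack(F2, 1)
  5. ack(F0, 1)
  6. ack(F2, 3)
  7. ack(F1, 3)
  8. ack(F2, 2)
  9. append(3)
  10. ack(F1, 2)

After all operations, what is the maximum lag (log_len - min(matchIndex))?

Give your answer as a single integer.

Op 1: append 3 -> log_len=3
Op 2: F2 acks idx 1 -> match: F0=0 F1=0 F2=1; commitIndex=0
Op 3: F1 acks idx 1 -> match: F0=0 F1=1 F2=1; commitIndex=1
Op 4: F2 acks idx 1 -> match: F0=0 F1=1 F2=1; commitIndex=1
Op 5: F0 acks idx 1 -> match: F0=1 F1=1 F2=1; commitIndex=1
Op 6: F2 acks idx 3 -> match: F0=1 F1=1 F2=3; commitIndex=1
Op 7: F1 acks idx 3 -> match: F0=1 F1=3 F2=3; commitIndex=3
Op 8: F2 acks idx 2 -> match: F0=1 F1=3 F2=3; commitIndex=3
Op 9: append 3 -> log_len=6
Op 10: F1 acks idx 2 -> match: F0=1 F1=3 F2=3; commitIndex=3

Answer: 5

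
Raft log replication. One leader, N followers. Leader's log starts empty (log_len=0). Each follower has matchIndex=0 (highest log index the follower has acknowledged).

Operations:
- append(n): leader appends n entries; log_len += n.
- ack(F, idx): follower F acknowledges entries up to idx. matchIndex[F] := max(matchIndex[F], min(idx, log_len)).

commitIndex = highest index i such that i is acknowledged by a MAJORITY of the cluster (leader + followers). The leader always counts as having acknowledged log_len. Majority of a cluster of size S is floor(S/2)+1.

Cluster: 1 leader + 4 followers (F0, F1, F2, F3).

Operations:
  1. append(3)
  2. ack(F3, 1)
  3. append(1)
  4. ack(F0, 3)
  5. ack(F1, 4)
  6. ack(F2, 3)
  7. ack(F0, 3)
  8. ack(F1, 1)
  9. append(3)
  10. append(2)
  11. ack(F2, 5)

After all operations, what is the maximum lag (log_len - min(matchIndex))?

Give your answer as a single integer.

Op 1: append 3 -> log_len=3
Op 2: F3 acks idx 1 -> match: F0=0 F1=0 F2=0 F3=1; commitIndex=0
Op 3: append 1 -> log_len=4
Op 4: F0 acks idx 3 -> match: F0=3 F1=0 F2=0 F3=1; commitIndex=1
Op 5: F1 acks idx 4 -> match: F0=3 F1=4 F2=0 F3=1; commitIndex=3
Op 6: F2 acks idx 3 -> match: F0=3 F1=4 F2=3 F3=1; commitIndex=3
Op 7: F0 acks idx 3 -> match: F0=3 F1=4 F2=3 F3=1; commitIndex=3
Op 8: F1 acks idx 1 -> match: F0=3 F1=4 F2=3 F3=1; commitIndex=3
Op 9: append 3 -> log_len=7
Op 10: append 2 -> log_len=9
Op 11: F2 acks idx 5 -> match: F0=3 F1=4 F2=5 F3=1; commitIndex=4

Answer: 8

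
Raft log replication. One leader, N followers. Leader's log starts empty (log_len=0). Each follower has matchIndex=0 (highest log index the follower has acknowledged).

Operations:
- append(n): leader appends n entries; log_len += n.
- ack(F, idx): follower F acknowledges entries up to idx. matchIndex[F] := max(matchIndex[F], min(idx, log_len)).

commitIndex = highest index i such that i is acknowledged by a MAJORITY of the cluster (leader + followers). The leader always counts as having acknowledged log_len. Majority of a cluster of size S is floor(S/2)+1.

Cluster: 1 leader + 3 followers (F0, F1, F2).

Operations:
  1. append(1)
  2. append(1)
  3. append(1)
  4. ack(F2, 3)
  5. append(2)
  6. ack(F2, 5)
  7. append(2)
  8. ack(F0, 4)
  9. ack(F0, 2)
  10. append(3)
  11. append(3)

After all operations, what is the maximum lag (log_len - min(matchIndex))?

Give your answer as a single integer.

Op 1: append 1 -> log_len=1
Op 2: append 1 -> log_len=2
Op 3: append 1 -> log_len=3
Op 4: F2 acks idx 3 -> match: F0=0 F1=0 F2=3; commitIndex=0
Op 5: append 2 -> log_len=5
Op 6: F2 acks idx 5 -> match: F0=0 F1=0 F2=5; commitIndex=0
Op 7: append 2 -> log_len=7
Op 8: F0 acks idx 4 -> match: F0=4 F1=0 F2=5; commitIndex=4
Op 9: F0 acks idx 2 -> match: F0=4 F1=0 F2=5; commitIndex=4
Op 10: append 3 -> log_len=10
Op 11: append 3 -> log_len=13

Answer: 13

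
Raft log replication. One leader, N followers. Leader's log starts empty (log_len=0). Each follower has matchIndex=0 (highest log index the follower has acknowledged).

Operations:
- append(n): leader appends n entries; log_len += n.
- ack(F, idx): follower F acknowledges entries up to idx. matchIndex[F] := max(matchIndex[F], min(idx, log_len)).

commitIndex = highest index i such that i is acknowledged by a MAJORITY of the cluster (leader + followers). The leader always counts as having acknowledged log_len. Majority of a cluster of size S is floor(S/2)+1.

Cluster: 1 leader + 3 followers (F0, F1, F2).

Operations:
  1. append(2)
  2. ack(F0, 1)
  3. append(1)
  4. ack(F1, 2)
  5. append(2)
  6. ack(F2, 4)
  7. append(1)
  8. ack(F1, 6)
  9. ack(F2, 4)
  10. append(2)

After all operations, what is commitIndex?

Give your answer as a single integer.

Answer: 4

Derivation:
Op 1: append 2 -> log_len=2
Op 2: F0 acks idx 1 -> match: F0=1 F1=0 F2=0; commitIndex=0
Op 3: append 1 -> log_len=3
Op 4: F1 acks idx 2 -> match: F0=1 F1=2 F2=0; commitIndex=1
Op 5: append 2 -> log_len=5
Op 6: F2 acks idx 4 -> match: F0=1 F1=2 F2=4; commitIndex=2
Op 7: append 1 -> log_len=6
Op 8: F1 acks idx 6 -> match: F0=1 F1=6 F2=4; commitIndex=4
Op 9: F2 acks idx 4 -> match: F0=1 F1=6 F2=4; commitIndex=4
Op 10: append 2 -> log_len=8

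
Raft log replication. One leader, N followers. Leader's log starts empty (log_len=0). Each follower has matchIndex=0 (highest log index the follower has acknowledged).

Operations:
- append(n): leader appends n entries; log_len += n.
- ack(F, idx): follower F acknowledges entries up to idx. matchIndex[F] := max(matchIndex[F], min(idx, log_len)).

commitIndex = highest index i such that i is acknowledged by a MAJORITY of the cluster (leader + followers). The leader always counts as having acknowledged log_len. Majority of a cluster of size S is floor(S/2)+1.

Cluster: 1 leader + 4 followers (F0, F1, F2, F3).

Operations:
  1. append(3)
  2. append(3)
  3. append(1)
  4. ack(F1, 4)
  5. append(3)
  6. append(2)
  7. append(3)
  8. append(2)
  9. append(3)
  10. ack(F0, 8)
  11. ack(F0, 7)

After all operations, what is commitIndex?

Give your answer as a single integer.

Answer: 4

Derivation:
Op 1: append 3 -> log_len=3
Op 2: append 3 -> log_len=6
Op 3: append 1 -> log_len=7
Op 4: F1 acks idx 4 -> match: F0=0 F1=4 F2=0 F3=0; commitIndex=0
Op 5: append 3 -> log_len=10
Op 6: append 2 -> log_len=12
Op 7: append 3 -> log_len=15
Op 8: append 2 -> log_len=17
Op 9: append 3 -> log_len=20
Op 10: F0 acks idx 8 -> match: F0=8 F1=4 F2=0 F3=0; commitIndex=4
Op 11: F0 acks idx 7 -> match: F0=8 F1=4 F2=0 F3=0; commitIndex=4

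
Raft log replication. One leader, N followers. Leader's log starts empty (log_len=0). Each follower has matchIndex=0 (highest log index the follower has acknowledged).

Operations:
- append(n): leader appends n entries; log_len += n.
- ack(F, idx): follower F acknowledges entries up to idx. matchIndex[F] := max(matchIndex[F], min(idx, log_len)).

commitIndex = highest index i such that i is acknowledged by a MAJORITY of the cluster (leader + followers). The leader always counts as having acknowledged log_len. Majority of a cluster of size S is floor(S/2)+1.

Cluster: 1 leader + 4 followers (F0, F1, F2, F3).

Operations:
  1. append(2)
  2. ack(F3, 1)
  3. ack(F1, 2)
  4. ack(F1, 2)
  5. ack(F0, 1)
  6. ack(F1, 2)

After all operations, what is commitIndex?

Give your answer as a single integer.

Answer: 1

Derivation:
Op 1: append 2 -> log_len=2
Op 2: F3 acks idx 1 -> match: F0=0 F1=0 F2=0 F3=1; commitIndex=0
Op 3: F1 acks idx 2 -> match: F0=0 F1=2 F2=0 F3=1; commitIndex=1
Op 4: F1 acks idx 2 -> match: F0=0 F1=2 F2=0 F3=1; commitIndex=1
Op 5: F0 acks idx 1 -> match: F0=1 F1=2 F2=0 F3=1; commitIndex=1
Op 6: F1 acks idx 2 -> match: F0=1 F1=2 F2=0 F3=1; commitIndex=1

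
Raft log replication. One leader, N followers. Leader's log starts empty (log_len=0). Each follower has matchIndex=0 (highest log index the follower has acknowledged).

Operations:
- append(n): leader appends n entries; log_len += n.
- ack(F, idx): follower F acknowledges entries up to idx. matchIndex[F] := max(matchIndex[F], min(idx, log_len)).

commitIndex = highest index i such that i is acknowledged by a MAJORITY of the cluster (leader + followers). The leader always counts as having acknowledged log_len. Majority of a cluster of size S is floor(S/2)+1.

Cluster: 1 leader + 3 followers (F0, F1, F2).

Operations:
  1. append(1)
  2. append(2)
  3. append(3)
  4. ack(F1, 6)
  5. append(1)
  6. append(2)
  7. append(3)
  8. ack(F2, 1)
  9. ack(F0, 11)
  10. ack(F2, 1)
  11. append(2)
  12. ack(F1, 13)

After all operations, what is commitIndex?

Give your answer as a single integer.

Op 1: append 1 -> log_len=1
Op 2: append 2 -> log_len=3
Op 3: append 3 -> log_len=6
Op 4: F1 acks idx 6 -> match: F0=0 F1=6 F2=0; commitIndex=0
Op 5: append 1 -> log_len=7
Op 6: append 2 -> log_len=9
Op 7: append 3 -> log_len=12
Op 8: F2 acks idx 1 -> match: F0=0 F1=6 F2=1; commitIndex=1
Op 9: F0 acks idx 11 -> match: F0=11 F1=6 F2=1; commitIndex=6
Op 10: F2 acks idx 1 -> match: F0=11 F1=6 F2=1; commitIndex=6
Op 11: append 2 -> log_len=14
Op 12: F1 acks idx 13 -> match: F0=11 F1=13 F2=1; commitIndex=11

Answer: 11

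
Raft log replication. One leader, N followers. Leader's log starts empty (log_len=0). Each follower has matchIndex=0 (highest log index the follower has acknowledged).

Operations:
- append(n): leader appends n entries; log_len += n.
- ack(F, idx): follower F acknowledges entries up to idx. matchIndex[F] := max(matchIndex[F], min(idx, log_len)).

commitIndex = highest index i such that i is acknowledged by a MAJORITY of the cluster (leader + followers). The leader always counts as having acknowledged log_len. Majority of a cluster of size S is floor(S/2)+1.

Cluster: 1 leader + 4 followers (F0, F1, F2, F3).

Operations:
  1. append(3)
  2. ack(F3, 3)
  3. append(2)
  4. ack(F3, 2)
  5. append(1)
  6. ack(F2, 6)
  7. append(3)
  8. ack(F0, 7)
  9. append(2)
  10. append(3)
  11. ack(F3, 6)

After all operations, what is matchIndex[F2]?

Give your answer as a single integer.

Op 1: append 3 -> log_len=3
Op 2: F3 acks idx 3 -> match: F0=0 F1=0 F2=0 F3=3; commitIndex=0
Op 3: append 2 -> log_len=5
Op 4: F3 acks idx 2 -> match: F0=0 F1=0 F2=0 F3=3; commitIndex=0
Op 5: append 1 -> log_len=6
Op 6: F2 acks idx 6 -> match: F0=0 F1=0 F2=6 F3=3; commitIndex=3
Op 7: append 3 -> log_len=9
Op 8: F0 acks idx 7 -> match: F0=7 F1=0 F2=6 F3=3; commitIndex=6
Op 9: append 2 -> log_len=11
Op 10: append 3 -> log_len=14
Op 11: F3 acks idx 6 -> match: F0=7 F1=0 F2=6 F3=6; commitIndex=6

Answer: 6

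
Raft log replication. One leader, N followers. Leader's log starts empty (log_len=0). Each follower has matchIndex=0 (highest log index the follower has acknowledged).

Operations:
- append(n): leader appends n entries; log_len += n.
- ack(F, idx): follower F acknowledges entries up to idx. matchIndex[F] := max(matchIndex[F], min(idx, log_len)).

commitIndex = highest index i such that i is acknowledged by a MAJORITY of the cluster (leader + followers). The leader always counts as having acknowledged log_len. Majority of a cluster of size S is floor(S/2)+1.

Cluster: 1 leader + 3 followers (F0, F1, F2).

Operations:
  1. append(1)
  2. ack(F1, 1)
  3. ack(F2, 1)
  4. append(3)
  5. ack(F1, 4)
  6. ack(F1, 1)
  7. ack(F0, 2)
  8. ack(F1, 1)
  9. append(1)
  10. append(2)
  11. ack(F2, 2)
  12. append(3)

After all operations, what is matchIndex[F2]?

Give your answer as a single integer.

Op 1: append 1 -> log_len=1
Op 2: F1 acks idx 1 -> match: F0=0 F1=1 F2=0; commitIndex=0
Op 3: F2 acks idx 1 -> match: F0=0 F1=1 F2=1; commitIndex=1
Op 4: append 3 -> log_len=4
Op 5: F1 acks idx 4 -> match: F0=0 F1=4 F2=1; commitIndex=1
Op 6: F1 acks idx 1 -> match: F0=0 F1=4 F2=1; commitIndex=1
Op 7: F0 acks idx 2 -> match: F0=2 F1=4 F2=1; commitIndex=2
Op 8: F1 acks idx 1 -> match: F0=2 F1=4 F2=1; commitIndex=2
Op 9: append 1 -> log_len=5
Op 10: append 2 -> log_len=7
Op 11: F2 acks idx 2 -> match: F0=2 F1=4 F2=2; commitIndex=2
Op 12: append 3 -> log_len=10

Answer: 2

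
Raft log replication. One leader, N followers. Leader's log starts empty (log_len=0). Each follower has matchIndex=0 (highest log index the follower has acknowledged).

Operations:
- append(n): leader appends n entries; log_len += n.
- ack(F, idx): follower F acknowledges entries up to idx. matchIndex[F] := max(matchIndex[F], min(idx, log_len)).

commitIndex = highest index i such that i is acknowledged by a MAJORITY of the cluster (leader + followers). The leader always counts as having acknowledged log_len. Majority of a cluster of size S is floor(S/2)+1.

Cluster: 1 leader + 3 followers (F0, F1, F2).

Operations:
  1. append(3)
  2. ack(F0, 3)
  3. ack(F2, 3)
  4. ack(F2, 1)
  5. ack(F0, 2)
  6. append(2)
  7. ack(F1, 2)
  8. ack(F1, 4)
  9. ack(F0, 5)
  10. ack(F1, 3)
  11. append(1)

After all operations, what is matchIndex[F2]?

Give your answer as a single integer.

Op 1: append 3 -> log_len=3
Op 2: F0 acks idx 3 -> match: F0=3 F1=0 F2=0; commitIndex=0
Op 3: F2 acks idx 3 -> match: F0=3 F1=0 F2=3; commitIndex=3
Op 4: F2 acks idx 1 -> match: F0=3 F1=0 F2=3; commitIndex=3
Op 5: F0 acks idx 2 -> match: F0=3 F1=0 F2=3; commitIndex=3
Op 6: append 2 -> log_len=5
Op 7: F1 acks idx 2 -> match: F0=3 F1=2 F2=3; commitIndex=3
Op 8: F1 acks idx 4 -> match: F0=3 F1=4 F2=3; commitIndex=3
Op 9: F0 acks idx 5 -> match: F0=5 F1=4 F2=3; commitIndex=4
Op 10: F1 acks idx 3 -> match: F0=5 F1=4 F2=3; commitIndex=4
Op 11: append 1 -> log_len=6

Answer: 3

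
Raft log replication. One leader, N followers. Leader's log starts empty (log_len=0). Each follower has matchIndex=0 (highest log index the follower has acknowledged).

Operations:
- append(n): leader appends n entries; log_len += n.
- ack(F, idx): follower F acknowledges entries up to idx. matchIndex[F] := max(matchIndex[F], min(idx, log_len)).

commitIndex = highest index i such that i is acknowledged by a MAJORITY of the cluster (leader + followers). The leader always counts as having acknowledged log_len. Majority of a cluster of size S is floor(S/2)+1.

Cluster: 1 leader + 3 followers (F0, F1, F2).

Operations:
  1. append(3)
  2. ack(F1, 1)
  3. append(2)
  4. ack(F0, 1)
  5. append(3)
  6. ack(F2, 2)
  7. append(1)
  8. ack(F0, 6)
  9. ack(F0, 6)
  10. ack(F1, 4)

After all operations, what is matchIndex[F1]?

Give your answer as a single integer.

Answer: 4

Derivation:
Op 1: append 3 -> log_len=3
Op 2: F1 acks idx 1 -> match: F0=0 F1=1 F2=0; commitIndex=0
Op 3: append 2 -> log_len=5
Op 4: F0 acks idx 1 -> match: F0=1 F1=1 F2=0; commitIndex=1
Op 5: append 3 -> log_len=8
Op 6: F2 acks idx 2 -> match: F0=1 F1=1 F2=2; commitIndex=1
Op 7: append 1 -> log_len=9
Op 8: F0 acks idx 6 -> match: F0=6 F1=1 F2=2; commitIndex=2
Op 9: F0 acks idx 6 -> match: F0=6 F1=1 F2=2; commitIndex=2
Op 10: F1 acks idx 4 -> match: F0=6 F1=4 F2=2; commitIndex=4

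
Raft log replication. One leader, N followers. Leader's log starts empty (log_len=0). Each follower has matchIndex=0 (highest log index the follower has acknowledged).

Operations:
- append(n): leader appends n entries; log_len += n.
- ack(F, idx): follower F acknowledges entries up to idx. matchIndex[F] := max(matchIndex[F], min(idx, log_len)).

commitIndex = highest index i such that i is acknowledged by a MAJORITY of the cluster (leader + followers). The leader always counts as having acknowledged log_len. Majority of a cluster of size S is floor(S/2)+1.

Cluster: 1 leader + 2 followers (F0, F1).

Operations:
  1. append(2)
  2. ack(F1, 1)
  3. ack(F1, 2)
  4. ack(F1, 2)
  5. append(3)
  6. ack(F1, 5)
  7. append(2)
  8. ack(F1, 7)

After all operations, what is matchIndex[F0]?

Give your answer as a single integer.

Op 1: append 2 -> log_len=2
Op 2: F1 acks idx 1 -> match: F0=0 F1=1; commitIndex=1
Op 3: F1 acks idx 2 -> match: F0=0 F1=2; commitIndex=2
Op 4: F1 acks idx 2 -> match: F0=0 F1=2; commitIndex=2
Op 5: append 3 -> log_len=5
Op 6: F1 acks idx 5 -> match: F0=0 F1=5; commitIndex=5
Op 7: append 2 -> log_len=7
Op 8: F1 acks idx 7 -> match: F0=0 F1=7; commitIndex=7

Answer: 0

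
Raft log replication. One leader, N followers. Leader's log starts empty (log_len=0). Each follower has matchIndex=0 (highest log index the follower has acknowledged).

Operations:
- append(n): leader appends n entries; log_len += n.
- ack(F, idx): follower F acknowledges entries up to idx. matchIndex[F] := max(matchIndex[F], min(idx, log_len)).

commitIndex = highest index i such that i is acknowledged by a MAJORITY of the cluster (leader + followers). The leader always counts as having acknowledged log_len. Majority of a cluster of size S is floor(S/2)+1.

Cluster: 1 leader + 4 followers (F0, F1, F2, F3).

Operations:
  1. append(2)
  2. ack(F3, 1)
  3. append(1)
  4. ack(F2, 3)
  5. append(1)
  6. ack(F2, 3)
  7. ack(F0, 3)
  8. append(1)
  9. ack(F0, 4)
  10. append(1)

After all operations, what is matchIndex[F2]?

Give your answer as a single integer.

Answer: 3

Derivation:
Op 1: append 2 -> log_len=2
Op 2: F3 acks idx 1 -> match: F0=0 F1=0 F2=0 F3=1; commitIndex=0
Op 3: append 1 -> log_len=3
Op 4: F2 acks idx 3 -> match: F0=0 F1=0 F2=3 F3=1; commitIndex=1
Op 5: append 1 -> log_len=4
Op 6: F2 acks idx 3 -> match: F0=0 F1=0 F2=3 F3=1; commitIndex=1
Op 7: F0 acks idx 3 -> match: F0=3 F1=0 F2=3 F3=1; commitIndex=3
Op 8: append 1 -> log_len=5
Op 9: F0 acks idx 4 -> match: F0=4 F1=0 F2=3 F3=1; commitIndex=3
Op 10: append 1 -> log_len=6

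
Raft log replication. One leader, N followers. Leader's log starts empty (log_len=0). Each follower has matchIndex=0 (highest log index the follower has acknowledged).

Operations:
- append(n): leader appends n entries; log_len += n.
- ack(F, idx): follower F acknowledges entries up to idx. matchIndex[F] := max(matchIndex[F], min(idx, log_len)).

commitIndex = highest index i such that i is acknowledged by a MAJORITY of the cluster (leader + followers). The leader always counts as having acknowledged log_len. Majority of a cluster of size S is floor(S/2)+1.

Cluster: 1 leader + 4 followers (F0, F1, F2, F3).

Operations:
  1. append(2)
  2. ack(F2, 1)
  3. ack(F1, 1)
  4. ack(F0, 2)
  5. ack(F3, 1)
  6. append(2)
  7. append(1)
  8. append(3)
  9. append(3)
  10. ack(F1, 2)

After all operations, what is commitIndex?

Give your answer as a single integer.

Answer: 2

Derivation:
Op 1: append 2 -> log_len=2
Op 2: F2 acks idx 1 -> match: F0=0 F1=0 F2=1 F3=0; commitIndex=0
Op 3: F1 acks idx 1 -> match: F0=0 F1=1 F2=1 F3=0; commitIndex=1
Op 4: F0 acks idx 2 -> match: F0=2 F1=1 F2=1 F3=0; commitIndex=1
Op 5: F3 acks idx 1 -> match: F0=2 F1=1 F2=1 F3=1; commitIndex=1
Op 6: append 2 -> log_len=4
Op 7: append 1 -> log_len=5
Op 8: append 3 -> log_len=8
Op 9: append 3 -> log_len=11
Op 10: F1 acks idx 2 -> match: F0=2 F1=2 F2=1 F3=1; commitIndex=2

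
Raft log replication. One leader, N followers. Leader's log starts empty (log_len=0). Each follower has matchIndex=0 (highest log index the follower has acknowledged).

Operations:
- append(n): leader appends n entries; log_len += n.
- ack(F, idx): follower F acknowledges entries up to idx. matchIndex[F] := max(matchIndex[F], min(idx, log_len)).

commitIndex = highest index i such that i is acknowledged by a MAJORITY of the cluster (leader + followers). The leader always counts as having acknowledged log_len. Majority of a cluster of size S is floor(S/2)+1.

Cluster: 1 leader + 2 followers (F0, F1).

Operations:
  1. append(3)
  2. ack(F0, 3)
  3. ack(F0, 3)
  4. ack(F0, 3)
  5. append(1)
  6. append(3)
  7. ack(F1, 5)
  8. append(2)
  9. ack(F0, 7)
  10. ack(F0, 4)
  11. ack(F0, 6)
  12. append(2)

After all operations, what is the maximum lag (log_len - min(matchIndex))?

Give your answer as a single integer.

Answer: 6

Derivation:
Op 1: append 3 -> log_len=3
Op 2: F0 acks idx 3 -> match: F0=3 F1=0; commitIndex=3
Op 3: F0 acks idx 3 -> match: F0=3 F1=0; commitIndex=3
Op 4: F0 acks idx 3 -> match: F0=3 F1=0; commitIndex=3
Op 5: append 1 -> log_len=4
Op 6: append 3 -> log_len=7
Op 7: F1 acks idx 5 -> match: F0=3 F1=5; commitIndex=5
Op 8: append 2 -> log_len=9
Op 9: F0 acks idx 7 -> match: F0=7 F1=5; commitIndex=7
Op 10: F0 acks idx 4 -> match: F0=7 F1=5; commitIndex=7
Op 11: F0 acks idx 6 -> match: F0=7 F1=5; commitIndex=7
Op 12: append 2 -> log_len=11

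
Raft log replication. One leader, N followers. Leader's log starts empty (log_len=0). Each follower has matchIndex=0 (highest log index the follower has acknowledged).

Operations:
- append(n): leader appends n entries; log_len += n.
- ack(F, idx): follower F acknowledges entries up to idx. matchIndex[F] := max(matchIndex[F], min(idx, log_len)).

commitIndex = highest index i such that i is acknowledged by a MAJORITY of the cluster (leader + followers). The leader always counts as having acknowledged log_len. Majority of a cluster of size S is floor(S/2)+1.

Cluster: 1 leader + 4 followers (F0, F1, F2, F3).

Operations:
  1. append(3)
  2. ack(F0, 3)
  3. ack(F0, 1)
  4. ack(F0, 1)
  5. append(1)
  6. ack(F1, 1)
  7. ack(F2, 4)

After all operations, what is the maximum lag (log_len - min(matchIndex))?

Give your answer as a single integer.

Op 1: append 3 -> log_len=3
Op 2: F0 acks idx 3 -> match: F0=3 F1=0 F2=0 F3=0; commitIndex=0
Op 3: F0 acks idx 1 -> match: F0=3 F1=0 F2=0 F3=0; commitIndex=0
Op 4: F0 acks idx 1 -> match: F0=3 F1=0 F2=0 F3=0; commitIndex=0
Op 5: append 1 -> log_len=4
Op 6: F1 acks idx 1 -> match: F0=3 F1=1 F2=0 F3=0; commitIndex=1
Op 7: F2 acks idx 4 -> match: F0=3 F1=1 F2=4 F3=0; commitIndex=3

Answer: 4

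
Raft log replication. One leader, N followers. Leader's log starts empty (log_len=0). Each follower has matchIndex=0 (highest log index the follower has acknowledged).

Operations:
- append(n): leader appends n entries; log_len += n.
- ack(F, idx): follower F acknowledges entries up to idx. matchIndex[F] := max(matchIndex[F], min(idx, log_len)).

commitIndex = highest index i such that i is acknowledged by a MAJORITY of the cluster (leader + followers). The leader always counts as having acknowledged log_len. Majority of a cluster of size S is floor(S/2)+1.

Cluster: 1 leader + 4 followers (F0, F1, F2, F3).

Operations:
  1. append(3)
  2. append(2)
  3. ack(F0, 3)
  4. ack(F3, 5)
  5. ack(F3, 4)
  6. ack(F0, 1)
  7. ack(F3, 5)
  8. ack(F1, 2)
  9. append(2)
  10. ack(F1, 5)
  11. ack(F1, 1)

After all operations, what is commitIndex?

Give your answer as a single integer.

Answer: 5

Derivation:
Op 1: append 3 -> log_len=3
Op 2: append 2 -> log_len=5
Op 3: F0 acks idx 3 -> match: F0=3 F1=0 F2=0 F3=0; commitIndex=0
Op 4: F3 acks idx 5 -> match: F0=3 F1=0 F2=0 F3=5; commitIndex=3
Op 5: F3 acks idx 4 -> match: F0=3 F1=0 F2=0 F3=5; commitIndex=3
Op 6: F0 acks idx 1 -> match: F0=3 F1=0 F2=0 F3=5; commitIndex=3
Op 7: F3 acks idx 5 -> match: F0=3 F1=0 F2=0 F3=5; commitIndex=3
Op 8: F1 acks idx 2 -> match: F0=3 F1=2 F2=0 F3=5; commitIndex=3
Op 9: append 2 -> log_len=7
Op 10: F1 acks idx 5 -> match: F0=3 F1=5 F2=0 F3=5; commitIndex=5
Op 11: F1 acks idx 1 -> match: F0=3 F1=5 F2=0 F3=5; commitIndex=5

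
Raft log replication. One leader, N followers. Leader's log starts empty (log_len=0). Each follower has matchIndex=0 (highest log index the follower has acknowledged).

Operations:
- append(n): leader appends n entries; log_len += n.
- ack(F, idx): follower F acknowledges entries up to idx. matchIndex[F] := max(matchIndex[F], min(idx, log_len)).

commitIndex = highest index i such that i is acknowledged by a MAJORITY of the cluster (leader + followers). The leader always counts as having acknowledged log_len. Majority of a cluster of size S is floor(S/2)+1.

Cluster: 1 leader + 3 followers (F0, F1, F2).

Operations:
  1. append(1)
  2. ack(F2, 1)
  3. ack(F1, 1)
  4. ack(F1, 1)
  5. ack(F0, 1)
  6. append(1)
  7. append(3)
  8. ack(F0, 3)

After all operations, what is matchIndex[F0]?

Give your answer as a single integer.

Answer: 3

Derivation:
Op 1: append 1 -> log_len=1
Op 2: F2 acks idx 1 -> match: F0=0 F1=0 F2=1; commitIndex=0
Op 3: F1 acks idx 1 -> match: F0=0 F1=1 F2=1; commitIndex=1
Op 4: F1 acks idx 1 -> match: F0=0 F1=1 F2=1; commitIndex=1
Op 5: F0 acks idx 1 -> match: F0=1 F1=1 F2=1; commitIndex=1
Op 6: append 1 -> log_len=2
Op 7: append 3 -> log_len=5
Op 8: F0 acks idx 3 -> match: F0=3 F1=1 F2=1; commitIndex=1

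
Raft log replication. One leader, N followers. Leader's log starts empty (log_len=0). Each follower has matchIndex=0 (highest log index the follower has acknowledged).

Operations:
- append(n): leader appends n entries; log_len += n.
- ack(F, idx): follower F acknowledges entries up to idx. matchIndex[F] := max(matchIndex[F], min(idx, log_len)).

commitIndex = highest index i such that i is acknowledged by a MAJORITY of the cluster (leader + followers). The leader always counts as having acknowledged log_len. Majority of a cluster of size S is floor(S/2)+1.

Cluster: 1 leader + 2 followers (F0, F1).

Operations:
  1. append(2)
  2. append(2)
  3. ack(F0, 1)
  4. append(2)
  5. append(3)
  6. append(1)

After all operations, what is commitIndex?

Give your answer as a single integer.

Answer: 1

Derivation:
Op 1: append 2 -> log_len=2
Op 2: append 2 -> log_len=4
Op 3: F0 acks idx 1 -> match: F0=1 F1=0; commitIndex=1
Op 4: append 2 -> log_len=6
Op 5: append 3 -> log_len=9
Op 6: append 1 -> log_len=10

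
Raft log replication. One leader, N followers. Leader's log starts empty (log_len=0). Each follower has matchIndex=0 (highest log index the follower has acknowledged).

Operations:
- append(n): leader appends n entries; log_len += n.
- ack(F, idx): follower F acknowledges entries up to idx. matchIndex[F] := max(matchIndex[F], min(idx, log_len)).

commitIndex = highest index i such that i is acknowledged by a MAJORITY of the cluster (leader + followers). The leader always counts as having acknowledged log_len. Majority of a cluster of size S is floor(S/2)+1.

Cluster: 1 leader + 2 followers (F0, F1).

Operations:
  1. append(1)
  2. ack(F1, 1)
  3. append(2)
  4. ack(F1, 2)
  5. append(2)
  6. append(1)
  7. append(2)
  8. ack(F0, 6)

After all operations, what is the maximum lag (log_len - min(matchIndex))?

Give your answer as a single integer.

Answer: 6

Derivation:
Op 1: append 1 -> log_len=1
Op 2: F1 acks idx 1 -> match: F0=0 F1=1; commitIndex=1
Op 3: append 2 -> log_len=3
Op 4: F1 acks idx 2 -> match: F0=0 F1=2; commitIndex=2
Op 5: append 2 -> log_len=5
Op 6: append 1 -> log_len=6
Op 7: append 2 -> log_len=8
Op 8: F0 acks idx 6 -> match: F0=6 F1=2; commitIndex=6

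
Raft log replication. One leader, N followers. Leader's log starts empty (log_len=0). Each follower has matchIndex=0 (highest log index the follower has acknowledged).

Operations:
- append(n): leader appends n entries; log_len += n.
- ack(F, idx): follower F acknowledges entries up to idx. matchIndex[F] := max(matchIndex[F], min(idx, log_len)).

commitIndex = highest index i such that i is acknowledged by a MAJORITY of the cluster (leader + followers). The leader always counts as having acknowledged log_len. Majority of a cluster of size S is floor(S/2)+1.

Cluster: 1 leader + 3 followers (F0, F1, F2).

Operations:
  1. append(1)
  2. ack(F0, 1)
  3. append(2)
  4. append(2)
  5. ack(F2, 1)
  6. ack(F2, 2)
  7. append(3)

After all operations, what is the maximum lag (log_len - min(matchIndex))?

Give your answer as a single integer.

Answer: 8

Derivation:
Op 1: append 1 -> log_len=1
Op 2: F0 acks idx 1 -> match: F0=1 F1=0 F2=0; commitIndex=0
Op 3: append 2 -> log_len=3
Op 4: append 2 -> log_len=5
Op 5: F2 acks idx 1 -> match: F0=1 F1=0 F2=1; commitIndex=1
Op 6: F2 acks idx 2 -> match: F0=1 F1=0 F2=2; commitIndex=1
Op 7: append 3 -> log_len=8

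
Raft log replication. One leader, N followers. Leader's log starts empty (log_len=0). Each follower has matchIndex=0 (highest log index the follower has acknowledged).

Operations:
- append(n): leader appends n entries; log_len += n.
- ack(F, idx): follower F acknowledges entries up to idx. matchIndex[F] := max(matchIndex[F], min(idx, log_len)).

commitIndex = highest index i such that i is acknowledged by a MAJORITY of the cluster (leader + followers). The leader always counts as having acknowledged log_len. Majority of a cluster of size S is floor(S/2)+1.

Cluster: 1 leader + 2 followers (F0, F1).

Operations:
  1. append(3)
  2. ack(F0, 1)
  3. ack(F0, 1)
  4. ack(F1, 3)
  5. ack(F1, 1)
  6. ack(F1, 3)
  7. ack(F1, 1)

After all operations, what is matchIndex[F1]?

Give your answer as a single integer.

Answer: 3

Derivation:
Op 1: append 3 -> log_len=3
Op 2: F0 acks idx 1 -> match: F0=1 F1=0; commitIndex=1
Op 3: F0 acks idx 1 -> match: F0=1 F1=0; commitIndex=1
Op 4: F1 acks idx 3 -> match: F0=1 F1=3; commitIndex=3
Op 5: F1 acks idx 1 -> match: F0=1 F1=3; commitIndex=3
Op 6: F1 acks idx 3 -> match: F0=1 F1=3; commitIndex=3
Op 7: F1 acks idx 1 -> match: F0=1 F1=3; commitIndex=3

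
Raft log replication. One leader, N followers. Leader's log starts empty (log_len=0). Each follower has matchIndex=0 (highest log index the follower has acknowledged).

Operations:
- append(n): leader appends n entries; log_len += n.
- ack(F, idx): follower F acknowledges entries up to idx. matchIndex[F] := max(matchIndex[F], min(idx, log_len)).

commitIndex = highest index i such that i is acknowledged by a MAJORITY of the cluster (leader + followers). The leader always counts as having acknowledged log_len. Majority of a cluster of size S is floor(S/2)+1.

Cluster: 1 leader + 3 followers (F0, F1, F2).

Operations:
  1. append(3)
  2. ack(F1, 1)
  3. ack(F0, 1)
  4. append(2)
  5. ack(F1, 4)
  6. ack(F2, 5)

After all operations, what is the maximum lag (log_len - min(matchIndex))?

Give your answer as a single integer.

Answer: 4

Derivation:
Op 1: append 3 -> log_len=3
Op 2: F1 acks idx 1 -> match: F0=0 F1=1 F2=0; commitIndex=0
Op 3: F0 acks idx 1 -> match: F0=1 F1=1 F2=0; commitIndex=1
Op 4: append 2 -> log_len=5
Op 5: F1 acks idx 4 -> match: F0=1 F1=4 F2=0; commitIndex=1
Op 6: F2 acks idx 5 -> match: F0=1 F1=4 F2=5; commitIndex=4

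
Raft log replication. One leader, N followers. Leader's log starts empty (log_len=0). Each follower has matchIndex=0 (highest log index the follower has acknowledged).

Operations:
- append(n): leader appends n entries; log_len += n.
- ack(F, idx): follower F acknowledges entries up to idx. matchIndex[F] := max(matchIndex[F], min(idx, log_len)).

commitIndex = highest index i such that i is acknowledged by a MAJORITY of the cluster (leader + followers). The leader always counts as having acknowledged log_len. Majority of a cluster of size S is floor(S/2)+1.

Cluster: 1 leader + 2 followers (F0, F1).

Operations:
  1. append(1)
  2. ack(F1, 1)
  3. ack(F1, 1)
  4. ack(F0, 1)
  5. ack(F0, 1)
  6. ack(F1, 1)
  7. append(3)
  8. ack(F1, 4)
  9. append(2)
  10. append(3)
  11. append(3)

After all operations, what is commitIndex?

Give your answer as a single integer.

Answer: 4

Derivation:
Op 1: append 1 -> log_len=1
Op 2: F1 acks idx 1 -> match: F0=0 F1=1; commitIndex=1
Op 3: F1 acks idx 1 -> match: F0=0 F1=1; commitIndex=1
Op 4: F0 acks idx 1 -> match: F0=1 F1=1; commitIndex=1
Op 5: F0 acks idx 1 -> match: F0=1 F1=1; commitIndex=1
Op 6: F1 acks idx 1 -> match: F0=1 F1=1; commitIndex=1
Op 7: append 3 -> log_len=4
Op 8: F1 acks idx 4 -> match: F0=1 F1=4; commitIndex=4
Op 9: append 2 -> log_len=6
Op 10: append 3 -> log_len=9
Op 11: append 3 -> log_len=12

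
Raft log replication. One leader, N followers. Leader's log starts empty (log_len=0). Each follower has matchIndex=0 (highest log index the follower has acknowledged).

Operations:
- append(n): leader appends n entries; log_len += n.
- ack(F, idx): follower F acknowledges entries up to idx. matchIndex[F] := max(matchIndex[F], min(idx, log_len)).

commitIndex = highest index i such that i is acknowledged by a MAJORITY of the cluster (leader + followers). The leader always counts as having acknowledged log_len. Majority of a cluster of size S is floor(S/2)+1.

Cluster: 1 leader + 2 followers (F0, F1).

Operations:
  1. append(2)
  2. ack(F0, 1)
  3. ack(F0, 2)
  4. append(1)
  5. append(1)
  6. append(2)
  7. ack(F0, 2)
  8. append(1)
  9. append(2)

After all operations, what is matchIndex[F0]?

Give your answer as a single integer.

Answer: 2

Derivation:
Op 1: append 2 -> log_len=2
Op 2: F0 acks idx 1 -> match: F0=1 F1=0; commitIndex=1
Op 3: F0 acks idx 2 -> match: F0=2 F1=0; commitIndex=2
Op 4: append 1 -> log_len=3
Op 5: append 1 -> log_len=4
Op 6: append 2 -> log_len=6
Op 7: F0 acks idx 2 -> match: F0=2 F1=0; commitIndex=2
Op 8: append 1 -> log_len=7
Op 9: append 2 -> log_len=9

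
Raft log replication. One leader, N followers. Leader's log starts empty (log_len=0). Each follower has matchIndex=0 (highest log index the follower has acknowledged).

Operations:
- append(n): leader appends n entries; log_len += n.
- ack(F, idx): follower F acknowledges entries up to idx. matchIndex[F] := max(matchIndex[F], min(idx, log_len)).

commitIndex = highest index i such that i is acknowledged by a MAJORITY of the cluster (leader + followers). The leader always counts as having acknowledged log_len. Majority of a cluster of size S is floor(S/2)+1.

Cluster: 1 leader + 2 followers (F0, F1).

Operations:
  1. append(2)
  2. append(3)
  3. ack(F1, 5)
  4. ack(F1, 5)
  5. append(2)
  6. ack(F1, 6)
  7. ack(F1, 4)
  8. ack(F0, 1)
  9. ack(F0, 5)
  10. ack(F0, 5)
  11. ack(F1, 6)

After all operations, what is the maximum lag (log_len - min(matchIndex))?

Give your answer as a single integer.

Op 1: append 2 -> log_len=2
Op 2: append 3 -> log_len=5
Op 3: F1 acks idx 5 -> match: F0=0 F1=5; commitIndex=5
Op 4: F1 acks idx 5 -> match: F0=0 F1=5; commitIndex=5
Op 5: append 2 -> log_len=7
Op 6: F1 acks idx 6 -> match: F0=0 F1=6; commitIndex=6
Op 7: F1 acks idx 4 -> match: F0=0 F1=6; commitIndex=6
Op 8: F0 acks idx 1 -> match: F0=1 F1=6; commitIndex=6
Op 9: F0 acks idx 5 -> match: F0=5 F1=6; commitIndex=6
Op 10: F0 acks idx 5 -> match: F0=5 F1=6; commitIndex=6
Op 11: F1 acks idx 6 -> match: F0=5 F1=6; commitIndex=6

Answer: 2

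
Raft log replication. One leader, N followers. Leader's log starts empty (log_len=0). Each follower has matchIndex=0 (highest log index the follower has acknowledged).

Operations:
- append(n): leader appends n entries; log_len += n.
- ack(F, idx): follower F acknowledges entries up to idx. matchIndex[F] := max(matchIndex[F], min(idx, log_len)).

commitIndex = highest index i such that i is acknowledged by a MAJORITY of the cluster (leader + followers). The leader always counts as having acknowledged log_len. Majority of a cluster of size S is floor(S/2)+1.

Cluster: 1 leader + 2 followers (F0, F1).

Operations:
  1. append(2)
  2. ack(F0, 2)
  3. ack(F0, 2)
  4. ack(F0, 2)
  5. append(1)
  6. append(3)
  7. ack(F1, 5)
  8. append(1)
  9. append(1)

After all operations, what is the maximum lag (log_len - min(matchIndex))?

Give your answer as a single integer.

Answer: 6

Derivation:
Op 1: append 2 -> log_len=2
Op 2: F0 acks idx 2 -> match: F0=2 F1=0; commitIndex=2
Op 3: F0 acks idx 2 -> match: F0=2 F1=0; commitIndex=2
Op 4: F0 acks idx 2 -> match: F0=2 F1=0; commitIndex=2
Op 5: append 1 -> log_len=3
Op 6: append 3 -> log_len=6
Op 7: F1 acks idx 5 -> match: F0=2 F1=5; commitIndex=5
Op 8: append 1 -> log_len=7
Op 9: append 1 -> log_len=8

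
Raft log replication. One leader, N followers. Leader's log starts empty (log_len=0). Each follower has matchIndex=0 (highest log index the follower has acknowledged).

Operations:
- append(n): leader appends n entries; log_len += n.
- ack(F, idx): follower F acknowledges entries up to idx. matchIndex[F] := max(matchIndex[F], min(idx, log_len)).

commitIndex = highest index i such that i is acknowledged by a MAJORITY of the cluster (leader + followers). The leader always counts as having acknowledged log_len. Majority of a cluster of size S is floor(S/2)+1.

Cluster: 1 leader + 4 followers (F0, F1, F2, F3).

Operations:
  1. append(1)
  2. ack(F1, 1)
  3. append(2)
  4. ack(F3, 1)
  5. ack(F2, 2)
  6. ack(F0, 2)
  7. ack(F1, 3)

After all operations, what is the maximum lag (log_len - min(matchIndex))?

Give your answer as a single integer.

Op 1: append 1 -> log_len=1
Op 2: F1 acks idx 1 -> match: F0=0 F1=1 F2=0 F3=0; commitIndex=0
Op 3: append 2 -> log_len=3
Op 4: F3 acks idx 1 -> match: F0=0 F1=1 F2=0 F3=1; commitIndex=1
Op 5: F2 acks idx 2 -> match: F0=0 F1=1 F2=2 F3=1; commitIndex=1
Op 6: F0 acks idx 2 -> match: F0=2 F1=1 F2=2 F3=1; commitIndex=2
Op 7: F1 acks idx 3 -> match: F0=2 F1=3 F2=2 F3=1; commitIndex=2

Answer: 2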